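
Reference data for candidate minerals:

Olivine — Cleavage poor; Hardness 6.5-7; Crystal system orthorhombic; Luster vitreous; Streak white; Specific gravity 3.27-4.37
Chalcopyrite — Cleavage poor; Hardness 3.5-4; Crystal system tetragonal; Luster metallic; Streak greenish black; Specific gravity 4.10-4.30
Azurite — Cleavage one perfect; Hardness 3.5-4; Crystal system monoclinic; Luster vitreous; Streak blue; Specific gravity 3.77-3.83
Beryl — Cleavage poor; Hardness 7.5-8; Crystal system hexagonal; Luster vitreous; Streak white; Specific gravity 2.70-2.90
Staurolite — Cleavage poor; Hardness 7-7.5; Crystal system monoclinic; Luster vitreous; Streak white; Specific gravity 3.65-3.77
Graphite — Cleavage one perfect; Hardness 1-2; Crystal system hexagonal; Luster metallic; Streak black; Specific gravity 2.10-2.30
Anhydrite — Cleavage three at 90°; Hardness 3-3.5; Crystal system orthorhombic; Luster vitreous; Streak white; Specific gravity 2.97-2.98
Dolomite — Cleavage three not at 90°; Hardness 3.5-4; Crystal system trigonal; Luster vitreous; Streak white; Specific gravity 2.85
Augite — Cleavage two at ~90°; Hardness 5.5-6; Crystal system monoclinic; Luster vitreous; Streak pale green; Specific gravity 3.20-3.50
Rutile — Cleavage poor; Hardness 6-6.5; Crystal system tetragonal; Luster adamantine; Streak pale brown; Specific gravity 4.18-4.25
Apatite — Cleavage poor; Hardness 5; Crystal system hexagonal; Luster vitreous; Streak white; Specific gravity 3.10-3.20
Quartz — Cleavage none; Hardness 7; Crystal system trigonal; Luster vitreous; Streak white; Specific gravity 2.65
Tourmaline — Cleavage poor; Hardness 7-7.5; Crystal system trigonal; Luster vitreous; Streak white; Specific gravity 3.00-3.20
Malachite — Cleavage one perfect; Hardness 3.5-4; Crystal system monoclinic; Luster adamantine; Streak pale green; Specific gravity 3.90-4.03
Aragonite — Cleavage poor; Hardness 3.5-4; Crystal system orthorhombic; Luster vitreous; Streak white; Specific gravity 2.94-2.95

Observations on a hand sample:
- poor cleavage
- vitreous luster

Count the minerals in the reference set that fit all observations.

Poor cleavage — leaves Olivine, Chalcopyrite, Beryl, Staurolite, Rutile, Apatite, Tourmaline, Aragonite.
Vitreous luster excludes Chalcopyrite, Rutile.
The minerals that satisfy all observations are Apatite, Aragonite, Beryl, Olivine, Staurolite, Tourmaline.
That is 6 minerals.

6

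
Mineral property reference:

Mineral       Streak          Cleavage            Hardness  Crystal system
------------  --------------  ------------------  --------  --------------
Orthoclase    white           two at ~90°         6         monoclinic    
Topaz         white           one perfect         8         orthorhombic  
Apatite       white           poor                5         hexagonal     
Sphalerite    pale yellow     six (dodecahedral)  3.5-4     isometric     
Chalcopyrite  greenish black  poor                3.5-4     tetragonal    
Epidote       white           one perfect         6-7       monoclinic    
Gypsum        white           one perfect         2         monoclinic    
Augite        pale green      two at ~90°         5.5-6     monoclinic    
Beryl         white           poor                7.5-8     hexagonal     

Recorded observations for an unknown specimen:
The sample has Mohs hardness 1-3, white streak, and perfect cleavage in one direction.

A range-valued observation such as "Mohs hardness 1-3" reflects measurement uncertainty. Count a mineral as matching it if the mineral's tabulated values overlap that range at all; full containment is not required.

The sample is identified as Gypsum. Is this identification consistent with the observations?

Consistent

Mohs hardness 1-3 — is consistent with Gypsum (hardness 2).
White streak — is consistent with Gypsum (white streak).
Perfect cleavage in one direction — is consistent with Gypsum (cleavage one perfect).
Every observed property is compatible with the reference values for Gypsum.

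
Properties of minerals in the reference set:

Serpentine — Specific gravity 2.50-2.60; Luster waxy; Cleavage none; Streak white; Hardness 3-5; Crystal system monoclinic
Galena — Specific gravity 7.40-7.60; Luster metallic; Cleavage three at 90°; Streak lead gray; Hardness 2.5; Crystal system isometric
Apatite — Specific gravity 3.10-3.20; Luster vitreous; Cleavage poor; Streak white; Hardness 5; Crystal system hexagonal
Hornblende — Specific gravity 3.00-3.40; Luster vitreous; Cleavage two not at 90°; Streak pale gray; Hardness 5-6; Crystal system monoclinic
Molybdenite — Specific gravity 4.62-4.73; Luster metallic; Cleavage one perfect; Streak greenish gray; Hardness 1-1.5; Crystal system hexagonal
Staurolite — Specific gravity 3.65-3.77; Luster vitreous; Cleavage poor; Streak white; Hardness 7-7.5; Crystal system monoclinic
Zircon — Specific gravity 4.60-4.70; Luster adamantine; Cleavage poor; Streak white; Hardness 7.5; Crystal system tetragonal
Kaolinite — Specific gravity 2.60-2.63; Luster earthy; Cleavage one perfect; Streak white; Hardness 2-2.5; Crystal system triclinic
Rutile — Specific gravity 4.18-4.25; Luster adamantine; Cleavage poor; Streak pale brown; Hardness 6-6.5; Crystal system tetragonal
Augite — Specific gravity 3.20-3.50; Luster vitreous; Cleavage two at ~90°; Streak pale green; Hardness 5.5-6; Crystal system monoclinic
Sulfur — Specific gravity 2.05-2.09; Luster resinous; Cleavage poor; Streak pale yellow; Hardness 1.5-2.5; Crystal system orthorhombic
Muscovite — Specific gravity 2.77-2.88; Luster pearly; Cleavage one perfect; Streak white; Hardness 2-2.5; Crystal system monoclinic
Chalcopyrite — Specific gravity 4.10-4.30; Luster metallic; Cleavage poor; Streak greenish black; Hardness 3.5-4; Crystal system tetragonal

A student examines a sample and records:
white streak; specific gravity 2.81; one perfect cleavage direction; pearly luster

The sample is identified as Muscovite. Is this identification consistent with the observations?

Yes

White streak — fits Muscovite (white streak).
Specific gravity 2.81 — fits Muscovite (SG 2.77-2.88).
One perfect cleavage direction — fits Muscovite (cleavage one perfect).
Pearly luster — fits Muscovite (pearly luster).
Nothing contradicts Muscovite.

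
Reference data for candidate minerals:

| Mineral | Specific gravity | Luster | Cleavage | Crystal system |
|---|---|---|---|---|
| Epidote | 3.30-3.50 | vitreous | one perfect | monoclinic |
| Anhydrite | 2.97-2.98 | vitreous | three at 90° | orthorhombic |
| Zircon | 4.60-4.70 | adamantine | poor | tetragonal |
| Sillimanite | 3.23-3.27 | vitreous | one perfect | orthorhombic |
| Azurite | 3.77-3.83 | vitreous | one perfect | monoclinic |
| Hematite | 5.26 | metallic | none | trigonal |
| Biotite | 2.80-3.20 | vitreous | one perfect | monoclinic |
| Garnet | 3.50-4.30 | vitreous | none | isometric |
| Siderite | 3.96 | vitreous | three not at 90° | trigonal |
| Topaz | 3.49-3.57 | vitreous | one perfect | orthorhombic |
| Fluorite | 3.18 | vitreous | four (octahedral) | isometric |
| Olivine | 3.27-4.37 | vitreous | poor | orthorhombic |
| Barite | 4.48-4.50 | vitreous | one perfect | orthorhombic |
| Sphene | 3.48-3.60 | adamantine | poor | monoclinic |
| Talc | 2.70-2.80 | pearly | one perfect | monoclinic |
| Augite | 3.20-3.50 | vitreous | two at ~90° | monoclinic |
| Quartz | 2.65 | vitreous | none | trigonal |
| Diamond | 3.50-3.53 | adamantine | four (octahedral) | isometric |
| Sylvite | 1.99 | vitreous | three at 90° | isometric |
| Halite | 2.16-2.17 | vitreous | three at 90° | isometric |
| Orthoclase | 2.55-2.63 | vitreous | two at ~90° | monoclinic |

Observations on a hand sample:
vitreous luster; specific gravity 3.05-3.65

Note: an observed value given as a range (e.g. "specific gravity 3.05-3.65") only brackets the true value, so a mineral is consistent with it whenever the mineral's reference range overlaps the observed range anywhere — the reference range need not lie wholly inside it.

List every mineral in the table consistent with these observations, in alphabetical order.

Vitreous luster is inconsistent with Zircon, Hematite, Sphene, Talc, Diamond.
Specific gravity 3.05-3.65 — narrows the field to Epidote, Sillimanite, Biotite, Garnet, Topaz, Fluorite, Olivine, Augite.
Consistent with every observation: Augite, Biotite, Epidote, Fluorite, Garnet, Olivine, Sillimanite, Topaz.

Augite, Biotite, Epidote, Fluorite, Garnet, Olivine, Sillimanite, Topaz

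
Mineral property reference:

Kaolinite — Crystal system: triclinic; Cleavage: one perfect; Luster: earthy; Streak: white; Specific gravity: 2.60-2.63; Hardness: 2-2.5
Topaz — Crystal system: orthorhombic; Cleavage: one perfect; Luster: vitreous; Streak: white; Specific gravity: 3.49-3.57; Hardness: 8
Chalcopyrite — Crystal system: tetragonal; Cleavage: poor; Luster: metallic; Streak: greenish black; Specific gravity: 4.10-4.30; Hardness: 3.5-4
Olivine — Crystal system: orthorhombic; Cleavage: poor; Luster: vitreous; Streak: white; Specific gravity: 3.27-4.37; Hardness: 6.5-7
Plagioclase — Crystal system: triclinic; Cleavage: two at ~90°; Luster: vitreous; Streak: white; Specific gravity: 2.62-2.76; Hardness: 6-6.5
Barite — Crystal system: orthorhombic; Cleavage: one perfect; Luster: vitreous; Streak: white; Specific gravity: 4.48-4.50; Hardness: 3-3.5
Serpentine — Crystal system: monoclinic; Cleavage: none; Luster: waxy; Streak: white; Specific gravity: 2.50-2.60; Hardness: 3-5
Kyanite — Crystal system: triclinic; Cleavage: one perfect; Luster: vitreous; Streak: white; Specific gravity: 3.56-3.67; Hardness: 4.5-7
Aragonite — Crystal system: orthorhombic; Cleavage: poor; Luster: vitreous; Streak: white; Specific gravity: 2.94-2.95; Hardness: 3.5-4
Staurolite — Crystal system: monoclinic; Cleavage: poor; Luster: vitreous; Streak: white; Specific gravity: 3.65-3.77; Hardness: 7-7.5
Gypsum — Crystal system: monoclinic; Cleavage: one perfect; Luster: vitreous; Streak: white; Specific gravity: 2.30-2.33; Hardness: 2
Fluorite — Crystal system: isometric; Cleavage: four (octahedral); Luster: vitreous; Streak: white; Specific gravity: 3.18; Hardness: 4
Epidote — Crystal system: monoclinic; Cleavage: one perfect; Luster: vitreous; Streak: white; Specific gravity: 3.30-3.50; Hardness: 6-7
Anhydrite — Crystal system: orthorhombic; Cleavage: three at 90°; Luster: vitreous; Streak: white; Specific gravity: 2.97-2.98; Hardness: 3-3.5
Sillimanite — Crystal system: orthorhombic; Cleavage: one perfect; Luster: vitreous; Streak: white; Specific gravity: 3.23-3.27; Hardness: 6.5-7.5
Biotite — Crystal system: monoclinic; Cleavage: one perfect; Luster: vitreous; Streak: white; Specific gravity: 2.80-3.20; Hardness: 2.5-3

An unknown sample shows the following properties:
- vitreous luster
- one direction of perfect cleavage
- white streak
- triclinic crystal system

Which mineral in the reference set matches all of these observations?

Kyanite

Vitreous luster is inconsistent with Kaolinite, Chalcopyrite, Serpentine.
One direction of perfect cleavage rules out Olivine, Plagioclase, Aragonite, Staurolite, Fluorite, Anhydrite.
White streak — consistent with all remaining minerals.
Triclinic crystal system — Kyanite remains.
Kyanite is the sole remaining match.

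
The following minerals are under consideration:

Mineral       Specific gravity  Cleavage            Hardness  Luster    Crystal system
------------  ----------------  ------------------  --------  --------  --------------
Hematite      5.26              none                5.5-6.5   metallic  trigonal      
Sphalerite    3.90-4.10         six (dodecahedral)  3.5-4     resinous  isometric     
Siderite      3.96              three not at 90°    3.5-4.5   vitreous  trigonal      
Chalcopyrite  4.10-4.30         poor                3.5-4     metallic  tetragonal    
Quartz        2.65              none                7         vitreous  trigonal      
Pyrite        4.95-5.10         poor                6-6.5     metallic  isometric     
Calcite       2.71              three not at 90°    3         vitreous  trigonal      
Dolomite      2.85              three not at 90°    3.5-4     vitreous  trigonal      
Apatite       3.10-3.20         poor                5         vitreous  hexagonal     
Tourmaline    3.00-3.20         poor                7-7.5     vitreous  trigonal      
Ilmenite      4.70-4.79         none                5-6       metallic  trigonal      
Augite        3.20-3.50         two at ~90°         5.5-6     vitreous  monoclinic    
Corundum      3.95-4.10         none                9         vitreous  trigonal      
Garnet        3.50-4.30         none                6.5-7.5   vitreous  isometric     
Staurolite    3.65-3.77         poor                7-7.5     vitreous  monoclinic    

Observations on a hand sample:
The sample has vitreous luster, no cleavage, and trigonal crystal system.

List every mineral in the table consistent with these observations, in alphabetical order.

Corundum, Quartz

Vitreous luster is inconsistent with Hematite, Sphalerite, Chalcopyrite, Pyrite, Ilmenite.
No cleavage — only Quartz, Corundum, Garnet remain.
Trigonal crystal system excludes Garnet.
The minerals that satisfy all observations are Corundum, Quartz.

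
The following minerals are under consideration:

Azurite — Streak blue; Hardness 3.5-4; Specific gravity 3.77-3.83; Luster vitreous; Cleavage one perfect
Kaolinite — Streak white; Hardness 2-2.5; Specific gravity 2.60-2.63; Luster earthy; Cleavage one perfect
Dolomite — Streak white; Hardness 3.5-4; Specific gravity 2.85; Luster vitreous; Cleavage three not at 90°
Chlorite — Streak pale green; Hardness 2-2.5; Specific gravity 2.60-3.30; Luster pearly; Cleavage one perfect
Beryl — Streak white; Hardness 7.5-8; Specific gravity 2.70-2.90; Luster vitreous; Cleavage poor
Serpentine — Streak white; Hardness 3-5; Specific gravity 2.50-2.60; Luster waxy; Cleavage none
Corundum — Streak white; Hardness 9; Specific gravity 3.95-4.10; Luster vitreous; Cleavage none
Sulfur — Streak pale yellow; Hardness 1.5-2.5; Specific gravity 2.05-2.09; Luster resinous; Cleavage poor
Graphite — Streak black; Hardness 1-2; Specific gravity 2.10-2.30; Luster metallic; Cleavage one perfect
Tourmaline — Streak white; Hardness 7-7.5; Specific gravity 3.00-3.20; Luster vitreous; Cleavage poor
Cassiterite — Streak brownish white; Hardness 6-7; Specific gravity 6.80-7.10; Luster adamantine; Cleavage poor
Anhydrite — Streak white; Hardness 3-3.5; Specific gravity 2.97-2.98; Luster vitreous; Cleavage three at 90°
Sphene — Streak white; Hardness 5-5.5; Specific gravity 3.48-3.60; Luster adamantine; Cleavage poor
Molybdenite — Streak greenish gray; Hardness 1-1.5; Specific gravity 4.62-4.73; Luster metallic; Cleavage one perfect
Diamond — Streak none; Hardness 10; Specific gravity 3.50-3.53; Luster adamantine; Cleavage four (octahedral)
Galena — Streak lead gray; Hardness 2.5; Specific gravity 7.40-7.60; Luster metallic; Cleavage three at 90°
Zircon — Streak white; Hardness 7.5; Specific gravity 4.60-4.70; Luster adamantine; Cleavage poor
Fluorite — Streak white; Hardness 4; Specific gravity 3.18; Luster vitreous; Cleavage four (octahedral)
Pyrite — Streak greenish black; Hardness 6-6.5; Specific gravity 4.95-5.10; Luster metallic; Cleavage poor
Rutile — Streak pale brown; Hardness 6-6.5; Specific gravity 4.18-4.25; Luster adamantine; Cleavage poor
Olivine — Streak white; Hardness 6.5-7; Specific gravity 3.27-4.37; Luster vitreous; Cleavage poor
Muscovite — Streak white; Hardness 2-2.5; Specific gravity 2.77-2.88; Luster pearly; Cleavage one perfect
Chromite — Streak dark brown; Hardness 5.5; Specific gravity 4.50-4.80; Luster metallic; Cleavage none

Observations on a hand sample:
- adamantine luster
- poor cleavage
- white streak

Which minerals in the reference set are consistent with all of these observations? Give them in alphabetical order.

Sphene, Zircon

Adamantine luster: narrows the field to Cassiterite, Sphene, Diamond, Zircon, Rutile.
Poor cleavage is inconsistent with Diamond.
White streak rules out Cassiterite, Rutile.
Remaining candidates: Sphene, Zircon.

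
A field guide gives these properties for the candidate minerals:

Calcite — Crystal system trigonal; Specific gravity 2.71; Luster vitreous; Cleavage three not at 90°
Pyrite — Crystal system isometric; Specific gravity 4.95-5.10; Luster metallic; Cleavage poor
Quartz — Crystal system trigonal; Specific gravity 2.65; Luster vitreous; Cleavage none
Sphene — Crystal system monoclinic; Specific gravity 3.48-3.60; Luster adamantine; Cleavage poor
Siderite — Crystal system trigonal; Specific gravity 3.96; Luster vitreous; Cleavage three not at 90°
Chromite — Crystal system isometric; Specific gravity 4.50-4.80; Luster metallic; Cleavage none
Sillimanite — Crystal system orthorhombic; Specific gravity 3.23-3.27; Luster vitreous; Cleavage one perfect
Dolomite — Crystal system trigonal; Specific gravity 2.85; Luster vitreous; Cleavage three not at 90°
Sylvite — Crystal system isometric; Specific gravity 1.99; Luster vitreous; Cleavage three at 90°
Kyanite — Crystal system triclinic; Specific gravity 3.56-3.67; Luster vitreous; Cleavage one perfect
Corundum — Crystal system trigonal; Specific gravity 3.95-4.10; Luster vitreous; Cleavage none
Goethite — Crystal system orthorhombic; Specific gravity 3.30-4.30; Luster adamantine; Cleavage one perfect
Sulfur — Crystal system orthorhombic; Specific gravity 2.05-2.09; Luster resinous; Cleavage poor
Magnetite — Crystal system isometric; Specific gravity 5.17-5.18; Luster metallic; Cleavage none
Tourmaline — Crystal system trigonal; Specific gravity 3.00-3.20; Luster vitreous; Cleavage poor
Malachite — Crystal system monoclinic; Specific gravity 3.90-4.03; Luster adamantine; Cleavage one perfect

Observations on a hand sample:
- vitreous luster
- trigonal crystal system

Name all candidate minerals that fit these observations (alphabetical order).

Calcite, Corundum, Dolomite, Quartz, Siderite, Tourmaline

Vitreous luster: narrows the field to Calcite, Quartz, Siderite, Sillimanite, Dolomite, Sylvite, Kyanite, Corundum, Tourmaline.
Trigonal crystal system rules out Sillimanite, Sylvite, Kyanite.
Consistent with every observation: Calcite, Corundum, Dolomite, Quartz, Siderite, Tourmaline.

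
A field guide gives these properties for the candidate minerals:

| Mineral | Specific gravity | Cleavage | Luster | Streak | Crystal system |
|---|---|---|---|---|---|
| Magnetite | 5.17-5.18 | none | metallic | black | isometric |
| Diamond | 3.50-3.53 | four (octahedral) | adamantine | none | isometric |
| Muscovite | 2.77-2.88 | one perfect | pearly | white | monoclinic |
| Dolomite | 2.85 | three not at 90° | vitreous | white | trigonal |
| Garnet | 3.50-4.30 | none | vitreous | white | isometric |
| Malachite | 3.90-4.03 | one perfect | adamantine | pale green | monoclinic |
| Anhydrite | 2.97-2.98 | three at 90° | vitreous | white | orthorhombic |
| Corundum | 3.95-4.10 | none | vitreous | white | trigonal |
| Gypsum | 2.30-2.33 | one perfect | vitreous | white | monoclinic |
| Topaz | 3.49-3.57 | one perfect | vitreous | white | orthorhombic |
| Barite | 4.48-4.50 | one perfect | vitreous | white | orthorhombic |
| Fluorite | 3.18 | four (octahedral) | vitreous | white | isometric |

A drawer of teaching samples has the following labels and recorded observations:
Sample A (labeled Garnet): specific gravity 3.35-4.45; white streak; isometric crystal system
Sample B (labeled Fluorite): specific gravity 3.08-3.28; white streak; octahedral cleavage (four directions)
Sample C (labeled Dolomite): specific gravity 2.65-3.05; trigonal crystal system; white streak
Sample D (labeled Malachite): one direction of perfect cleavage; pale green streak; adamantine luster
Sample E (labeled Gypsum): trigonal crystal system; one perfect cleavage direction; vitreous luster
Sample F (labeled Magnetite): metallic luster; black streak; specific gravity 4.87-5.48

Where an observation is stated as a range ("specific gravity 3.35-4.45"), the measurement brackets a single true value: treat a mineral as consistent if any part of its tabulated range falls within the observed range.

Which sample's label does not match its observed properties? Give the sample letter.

Sample A: observations are consistent with Garnet.
Sample B: observations are consistent with Fluorite.
Sample C: observations are consistent with Dolomite.
Sample D: observations are consistent with Malachite.
Sample E: trigonal crystal system is outside the reference for Gypsum (monoclinic system) — mislabeled.
Sample F: observations are consistent with Magnetite.
Sample E is the mislabeled one.

E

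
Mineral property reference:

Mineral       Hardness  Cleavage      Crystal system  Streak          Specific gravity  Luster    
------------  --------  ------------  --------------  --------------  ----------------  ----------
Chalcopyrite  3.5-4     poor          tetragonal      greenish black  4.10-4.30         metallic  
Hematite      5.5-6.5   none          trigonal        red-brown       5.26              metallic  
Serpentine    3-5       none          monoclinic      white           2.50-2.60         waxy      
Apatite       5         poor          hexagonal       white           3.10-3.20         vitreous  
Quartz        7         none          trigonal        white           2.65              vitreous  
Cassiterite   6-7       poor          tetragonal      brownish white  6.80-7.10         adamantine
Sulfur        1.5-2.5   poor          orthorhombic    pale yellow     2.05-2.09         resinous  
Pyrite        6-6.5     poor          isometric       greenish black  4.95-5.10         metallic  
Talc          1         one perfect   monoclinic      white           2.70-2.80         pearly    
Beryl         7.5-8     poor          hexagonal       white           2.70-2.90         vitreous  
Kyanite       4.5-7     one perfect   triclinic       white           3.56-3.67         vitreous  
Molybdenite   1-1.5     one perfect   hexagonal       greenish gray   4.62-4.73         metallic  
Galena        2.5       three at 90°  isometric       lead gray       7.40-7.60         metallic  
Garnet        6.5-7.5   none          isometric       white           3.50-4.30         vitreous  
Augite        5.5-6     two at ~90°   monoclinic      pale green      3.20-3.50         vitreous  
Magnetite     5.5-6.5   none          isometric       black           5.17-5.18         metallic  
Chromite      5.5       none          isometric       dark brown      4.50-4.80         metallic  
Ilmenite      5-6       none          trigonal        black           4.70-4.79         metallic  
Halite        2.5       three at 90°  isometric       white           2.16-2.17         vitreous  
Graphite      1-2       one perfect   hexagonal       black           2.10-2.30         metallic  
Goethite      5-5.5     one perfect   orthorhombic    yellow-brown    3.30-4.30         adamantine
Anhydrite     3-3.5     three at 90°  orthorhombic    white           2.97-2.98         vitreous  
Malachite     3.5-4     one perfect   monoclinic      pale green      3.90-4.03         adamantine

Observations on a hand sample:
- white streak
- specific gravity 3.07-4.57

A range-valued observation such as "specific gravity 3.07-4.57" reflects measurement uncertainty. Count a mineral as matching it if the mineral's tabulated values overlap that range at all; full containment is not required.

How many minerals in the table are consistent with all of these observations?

3

White streak: narrows the field to Serpentine, Apatite, Quartz, Talc, Beryl, Kyanite, Garnet, Halite, Anhydrite.
Specific gravity 3.07-4.57: only Apatite, Kyanite, Garnet remain.
The minerals that satisfy all observations are Apatite, Garnet, Kyanite.
That is 3 minerals.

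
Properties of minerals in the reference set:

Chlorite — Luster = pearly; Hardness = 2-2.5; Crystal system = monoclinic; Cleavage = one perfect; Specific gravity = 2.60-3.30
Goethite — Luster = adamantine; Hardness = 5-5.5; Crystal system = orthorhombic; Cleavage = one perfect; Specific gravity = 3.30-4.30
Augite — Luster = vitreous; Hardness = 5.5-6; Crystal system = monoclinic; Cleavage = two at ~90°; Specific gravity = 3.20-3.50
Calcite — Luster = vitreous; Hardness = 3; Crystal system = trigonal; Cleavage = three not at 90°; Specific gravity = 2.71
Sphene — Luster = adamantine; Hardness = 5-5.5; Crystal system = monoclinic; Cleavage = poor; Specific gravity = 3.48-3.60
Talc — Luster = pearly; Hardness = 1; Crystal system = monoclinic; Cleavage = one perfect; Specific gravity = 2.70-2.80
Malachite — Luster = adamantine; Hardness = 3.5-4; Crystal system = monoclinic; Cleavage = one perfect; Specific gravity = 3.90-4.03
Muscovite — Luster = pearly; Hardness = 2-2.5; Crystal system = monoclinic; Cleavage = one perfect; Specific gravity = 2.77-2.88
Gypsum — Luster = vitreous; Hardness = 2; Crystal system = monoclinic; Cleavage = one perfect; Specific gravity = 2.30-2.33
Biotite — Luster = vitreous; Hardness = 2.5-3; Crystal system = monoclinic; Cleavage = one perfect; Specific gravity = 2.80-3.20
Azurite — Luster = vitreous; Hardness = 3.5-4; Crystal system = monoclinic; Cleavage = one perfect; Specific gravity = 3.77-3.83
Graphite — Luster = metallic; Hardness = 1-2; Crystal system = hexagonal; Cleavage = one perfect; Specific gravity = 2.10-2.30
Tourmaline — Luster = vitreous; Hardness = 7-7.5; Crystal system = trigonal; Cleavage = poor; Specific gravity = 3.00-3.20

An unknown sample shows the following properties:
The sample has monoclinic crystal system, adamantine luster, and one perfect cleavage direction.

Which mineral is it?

Monoclinic crystal system is inconsistent with Goethite, Calcite, Graphite, Tourmaline.
Adamantine luster: only Sphene, Malachite remain.
One perfect cleavage direction excludes Sphene.
Malachite is the sole remaining match.

Malachite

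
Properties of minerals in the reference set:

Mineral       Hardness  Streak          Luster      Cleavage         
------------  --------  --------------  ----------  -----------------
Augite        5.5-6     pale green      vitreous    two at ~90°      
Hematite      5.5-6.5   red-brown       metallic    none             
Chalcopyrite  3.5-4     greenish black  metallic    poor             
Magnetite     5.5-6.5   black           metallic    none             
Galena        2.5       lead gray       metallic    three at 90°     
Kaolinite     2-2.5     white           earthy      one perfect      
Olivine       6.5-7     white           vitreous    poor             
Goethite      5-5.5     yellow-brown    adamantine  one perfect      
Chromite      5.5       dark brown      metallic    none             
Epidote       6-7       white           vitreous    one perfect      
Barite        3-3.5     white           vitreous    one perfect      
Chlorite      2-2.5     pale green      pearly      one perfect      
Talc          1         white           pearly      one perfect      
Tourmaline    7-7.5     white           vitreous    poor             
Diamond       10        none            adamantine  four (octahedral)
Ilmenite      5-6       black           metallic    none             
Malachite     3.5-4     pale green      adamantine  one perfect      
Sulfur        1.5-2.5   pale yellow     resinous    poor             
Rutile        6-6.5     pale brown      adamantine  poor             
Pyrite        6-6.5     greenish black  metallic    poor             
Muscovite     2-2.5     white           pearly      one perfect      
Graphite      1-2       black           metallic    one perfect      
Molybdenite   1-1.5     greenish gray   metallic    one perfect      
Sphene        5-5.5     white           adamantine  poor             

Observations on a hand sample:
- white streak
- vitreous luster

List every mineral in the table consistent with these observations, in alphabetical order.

Barite, Epidote, Olivine, Tourmaline

White streak — leaves Kaolinite, Olivine, Epidote, Barite, Talc, Tourmaline, Muscovite, Sphene.
Vitreous luster excludes Kaolinite, Talc, Muscovite, Sphene.
Remaining candidates: Barite, Epidote, Olivine, Tourmaline.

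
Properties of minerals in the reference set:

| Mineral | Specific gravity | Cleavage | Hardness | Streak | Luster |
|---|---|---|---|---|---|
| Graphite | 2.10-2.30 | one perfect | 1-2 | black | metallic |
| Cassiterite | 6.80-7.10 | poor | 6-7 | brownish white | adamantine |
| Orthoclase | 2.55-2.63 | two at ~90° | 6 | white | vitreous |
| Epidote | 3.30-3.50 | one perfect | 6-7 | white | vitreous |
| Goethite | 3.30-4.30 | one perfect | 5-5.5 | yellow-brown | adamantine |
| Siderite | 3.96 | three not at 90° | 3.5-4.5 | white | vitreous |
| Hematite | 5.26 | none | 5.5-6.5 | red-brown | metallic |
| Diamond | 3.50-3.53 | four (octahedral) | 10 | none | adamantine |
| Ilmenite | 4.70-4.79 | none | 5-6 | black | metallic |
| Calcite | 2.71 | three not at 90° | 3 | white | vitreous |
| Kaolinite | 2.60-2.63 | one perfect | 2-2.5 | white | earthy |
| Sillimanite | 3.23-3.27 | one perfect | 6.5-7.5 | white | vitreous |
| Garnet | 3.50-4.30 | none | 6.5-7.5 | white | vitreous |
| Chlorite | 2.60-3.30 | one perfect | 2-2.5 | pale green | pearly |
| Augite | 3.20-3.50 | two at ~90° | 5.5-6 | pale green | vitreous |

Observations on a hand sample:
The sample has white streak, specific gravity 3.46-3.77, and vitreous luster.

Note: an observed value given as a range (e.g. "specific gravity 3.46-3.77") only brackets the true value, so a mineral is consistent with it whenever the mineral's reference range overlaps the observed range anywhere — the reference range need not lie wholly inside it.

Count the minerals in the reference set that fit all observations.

White streak — Orthoclase, Epidote, Siderite, Calcite, Kaolinite, Sillimanite, Garnet remain.
Specific gravity 3.46-3.77 — Epidote, Garnet remain.
Vitreous luster — every remaining candidate is consistent.
The minerals that satisfy all observations are Epidote, Garnet.
That is 2 minerals.

2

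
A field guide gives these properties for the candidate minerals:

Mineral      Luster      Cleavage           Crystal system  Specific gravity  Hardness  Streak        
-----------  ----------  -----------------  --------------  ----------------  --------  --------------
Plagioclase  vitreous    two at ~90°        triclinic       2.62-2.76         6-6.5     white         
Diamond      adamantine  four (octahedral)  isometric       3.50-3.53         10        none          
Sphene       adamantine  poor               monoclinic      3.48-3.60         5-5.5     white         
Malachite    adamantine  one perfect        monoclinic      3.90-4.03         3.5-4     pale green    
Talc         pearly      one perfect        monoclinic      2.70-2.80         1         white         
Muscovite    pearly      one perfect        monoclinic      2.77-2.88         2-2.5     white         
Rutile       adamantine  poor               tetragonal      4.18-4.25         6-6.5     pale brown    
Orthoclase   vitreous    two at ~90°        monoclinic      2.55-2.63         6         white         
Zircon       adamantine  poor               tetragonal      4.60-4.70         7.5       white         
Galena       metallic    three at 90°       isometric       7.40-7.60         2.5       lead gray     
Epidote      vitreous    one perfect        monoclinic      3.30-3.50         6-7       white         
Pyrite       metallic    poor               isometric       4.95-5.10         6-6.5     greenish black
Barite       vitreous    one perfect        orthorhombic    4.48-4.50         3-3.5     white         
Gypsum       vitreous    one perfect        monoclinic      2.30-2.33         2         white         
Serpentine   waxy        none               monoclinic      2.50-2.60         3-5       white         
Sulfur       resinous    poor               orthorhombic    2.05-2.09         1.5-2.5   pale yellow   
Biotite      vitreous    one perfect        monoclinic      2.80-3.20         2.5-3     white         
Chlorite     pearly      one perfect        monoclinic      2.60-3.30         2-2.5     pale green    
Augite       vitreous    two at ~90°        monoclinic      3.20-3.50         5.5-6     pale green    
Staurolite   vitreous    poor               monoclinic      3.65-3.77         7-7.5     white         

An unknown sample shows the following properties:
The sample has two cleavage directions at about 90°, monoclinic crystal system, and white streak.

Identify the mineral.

Two cleavage directions at about 90°: narrows the field to Plagioclase, Orthoclase, Augite.
Monoclinic crystal system excludes Plagioclase.
White streak eliminates Augite.
Only Orthoclase satisfies all observations.

Orthoclase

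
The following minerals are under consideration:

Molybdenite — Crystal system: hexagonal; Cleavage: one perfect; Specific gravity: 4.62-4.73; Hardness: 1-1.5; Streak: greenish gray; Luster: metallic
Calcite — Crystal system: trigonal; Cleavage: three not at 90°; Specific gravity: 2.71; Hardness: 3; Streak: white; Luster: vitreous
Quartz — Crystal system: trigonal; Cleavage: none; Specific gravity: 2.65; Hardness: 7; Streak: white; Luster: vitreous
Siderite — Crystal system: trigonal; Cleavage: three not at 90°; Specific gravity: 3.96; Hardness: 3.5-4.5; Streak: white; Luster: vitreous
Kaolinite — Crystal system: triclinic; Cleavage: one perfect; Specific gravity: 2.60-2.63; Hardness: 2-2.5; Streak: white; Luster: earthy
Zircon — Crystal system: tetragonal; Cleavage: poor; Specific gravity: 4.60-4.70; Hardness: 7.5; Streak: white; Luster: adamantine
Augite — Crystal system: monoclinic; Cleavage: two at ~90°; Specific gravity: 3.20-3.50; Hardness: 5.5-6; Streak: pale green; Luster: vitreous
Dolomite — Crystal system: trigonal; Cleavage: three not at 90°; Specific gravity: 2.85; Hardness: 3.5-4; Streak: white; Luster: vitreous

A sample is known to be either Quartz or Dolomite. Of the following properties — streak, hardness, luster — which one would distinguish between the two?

Streak: both white — no difference.
Hardness: Quartz 7, Dolomite 3.5-4 — different.
Luster: both vitreous — no difference.
Of the listed properties, hardness is the one that separates them.

hardness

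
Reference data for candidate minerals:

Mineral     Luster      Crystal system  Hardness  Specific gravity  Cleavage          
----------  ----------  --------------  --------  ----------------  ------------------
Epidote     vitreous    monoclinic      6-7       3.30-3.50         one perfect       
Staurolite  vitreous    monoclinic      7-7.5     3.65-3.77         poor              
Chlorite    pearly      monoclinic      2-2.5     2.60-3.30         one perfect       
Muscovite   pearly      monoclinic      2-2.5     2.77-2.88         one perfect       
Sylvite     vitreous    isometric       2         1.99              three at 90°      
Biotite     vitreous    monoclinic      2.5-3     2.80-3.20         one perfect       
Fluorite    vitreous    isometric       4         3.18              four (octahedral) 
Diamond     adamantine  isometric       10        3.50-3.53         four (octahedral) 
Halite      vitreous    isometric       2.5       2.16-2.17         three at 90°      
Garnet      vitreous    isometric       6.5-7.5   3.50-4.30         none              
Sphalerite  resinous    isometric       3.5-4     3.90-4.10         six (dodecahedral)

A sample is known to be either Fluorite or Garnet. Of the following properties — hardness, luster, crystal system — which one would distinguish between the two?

Hardness: Fluorite 4, Garnet 6.5-7.5 — distinct.
Luster: both vitreous — shared.
Crystal system: both isometric — shared.
Hardness is the diagnostic property here.

hardness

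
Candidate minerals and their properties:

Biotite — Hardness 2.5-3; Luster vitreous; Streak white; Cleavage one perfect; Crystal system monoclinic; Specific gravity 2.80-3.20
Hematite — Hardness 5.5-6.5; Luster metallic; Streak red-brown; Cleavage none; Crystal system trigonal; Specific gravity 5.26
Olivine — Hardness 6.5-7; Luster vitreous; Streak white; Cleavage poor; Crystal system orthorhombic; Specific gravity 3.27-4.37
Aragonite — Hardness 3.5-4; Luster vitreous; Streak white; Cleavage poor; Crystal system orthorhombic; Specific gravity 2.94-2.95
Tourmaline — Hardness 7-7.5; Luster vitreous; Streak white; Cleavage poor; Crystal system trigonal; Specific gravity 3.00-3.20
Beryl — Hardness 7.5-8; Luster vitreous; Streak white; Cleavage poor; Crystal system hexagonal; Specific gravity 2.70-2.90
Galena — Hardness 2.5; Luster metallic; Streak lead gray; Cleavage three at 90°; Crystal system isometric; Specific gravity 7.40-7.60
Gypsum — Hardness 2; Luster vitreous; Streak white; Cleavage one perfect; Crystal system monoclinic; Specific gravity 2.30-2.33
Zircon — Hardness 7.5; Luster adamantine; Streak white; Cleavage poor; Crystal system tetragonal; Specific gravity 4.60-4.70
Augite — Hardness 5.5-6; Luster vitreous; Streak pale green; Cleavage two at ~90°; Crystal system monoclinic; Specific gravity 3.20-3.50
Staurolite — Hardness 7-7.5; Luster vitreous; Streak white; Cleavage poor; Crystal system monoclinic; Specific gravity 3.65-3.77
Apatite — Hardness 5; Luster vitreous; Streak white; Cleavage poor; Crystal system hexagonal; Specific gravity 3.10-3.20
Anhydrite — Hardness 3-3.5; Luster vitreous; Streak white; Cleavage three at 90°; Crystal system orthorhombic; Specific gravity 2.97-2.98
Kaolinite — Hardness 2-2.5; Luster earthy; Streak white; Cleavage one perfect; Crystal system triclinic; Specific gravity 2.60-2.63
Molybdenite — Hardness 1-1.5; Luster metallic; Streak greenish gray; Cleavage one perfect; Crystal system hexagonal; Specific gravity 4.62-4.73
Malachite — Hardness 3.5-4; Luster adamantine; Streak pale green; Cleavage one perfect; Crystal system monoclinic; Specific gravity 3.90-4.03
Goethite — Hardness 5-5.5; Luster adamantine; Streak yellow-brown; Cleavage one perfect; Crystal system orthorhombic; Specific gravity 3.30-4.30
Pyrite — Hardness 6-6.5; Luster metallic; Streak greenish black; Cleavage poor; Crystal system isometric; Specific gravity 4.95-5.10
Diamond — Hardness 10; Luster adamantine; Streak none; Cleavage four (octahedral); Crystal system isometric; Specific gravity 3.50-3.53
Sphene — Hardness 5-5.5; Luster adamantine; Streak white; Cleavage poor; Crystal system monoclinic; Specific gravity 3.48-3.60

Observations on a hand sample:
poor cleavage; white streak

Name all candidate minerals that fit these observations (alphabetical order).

Poor cleavage — Olivine, Aragonite, Tourmaline, Beryl, Zircon, Staurolite, Apatite, Pyrite, Sphene remain.
White streak rules out Pyrite.
The minerals that satisfy all observations are Apatite, Aragonite, Beryl, Olivine, Sphene, Staurolite, Tourmaline, Zircon.

Apatite, Aragonite, Beryl, Olivine, Sphene, Staurolite, Tourmaline, Zircon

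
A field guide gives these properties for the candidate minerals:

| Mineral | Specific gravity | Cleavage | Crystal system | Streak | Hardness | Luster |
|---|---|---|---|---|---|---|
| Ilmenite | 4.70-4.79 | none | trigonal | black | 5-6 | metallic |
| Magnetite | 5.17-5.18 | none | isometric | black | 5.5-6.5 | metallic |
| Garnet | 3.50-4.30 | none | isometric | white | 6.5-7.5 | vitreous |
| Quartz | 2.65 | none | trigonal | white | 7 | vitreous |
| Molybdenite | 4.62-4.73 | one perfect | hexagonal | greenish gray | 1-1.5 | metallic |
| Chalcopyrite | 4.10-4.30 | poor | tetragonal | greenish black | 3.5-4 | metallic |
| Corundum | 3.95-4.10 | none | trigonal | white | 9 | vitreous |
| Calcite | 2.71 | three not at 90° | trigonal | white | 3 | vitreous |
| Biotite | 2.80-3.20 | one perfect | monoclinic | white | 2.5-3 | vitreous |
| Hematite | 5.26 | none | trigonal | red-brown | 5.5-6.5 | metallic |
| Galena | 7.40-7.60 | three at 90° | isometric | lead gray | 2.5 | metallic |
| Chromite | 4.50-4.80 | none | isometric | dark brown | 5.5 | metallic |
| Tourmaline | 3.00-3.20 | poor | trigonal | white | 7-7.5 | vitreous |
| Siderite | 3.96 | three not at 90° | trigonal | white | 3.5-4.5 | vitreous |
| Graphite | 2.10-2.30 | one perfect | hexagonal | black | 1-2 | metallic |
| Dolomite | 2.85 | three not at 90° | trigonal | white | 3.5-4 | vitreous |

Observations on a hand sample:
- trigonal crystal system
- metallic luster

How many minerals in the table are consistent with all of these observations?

Trigonal crystal system: Ilmenite, Quartz, Corundum, Calcite, Hematite, Tourmaline, Siderite, Dolomite remain.
Metallic luster: leaves Ilmenite, Hematite.
Consistent with every observation: Hematite, Ilmenite.
That is 2 minerals.

2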